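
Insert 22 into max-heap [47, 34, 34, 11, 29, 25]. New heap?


Append 22: [47, 34, 34, 11, 29, 25, 22]
Bubble up: no swaps needed
Result: [47, 34, 34, 11, 29, 25, 22]


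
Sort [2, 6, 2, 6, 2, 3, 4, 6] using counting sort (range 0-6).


Count array: [0, 0, 3, 1, 1, 0, 3]
Reconstruct: [2, 2, 2, 3, 4, 6, 6, 6]


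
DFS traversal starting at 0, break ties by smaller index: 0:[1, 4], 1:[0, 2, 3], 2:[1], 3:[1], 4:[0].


DFS stack-based: start with [0]
Visit order: [0, 1, 2, 3, 4]


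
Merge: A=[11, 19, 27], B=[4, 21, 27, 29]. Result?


Compare heads, take smaller each step.
Merged: [4, 11, 19, 21, 27, 27, 29]


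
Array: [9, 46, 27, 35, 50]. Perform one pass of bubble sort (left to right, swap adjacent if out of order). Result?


After one pass: [9, 27, 35, 46, 50]


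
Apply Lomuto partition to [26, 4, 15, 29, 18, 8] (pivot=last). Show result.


Elements <= 8 go left of pivot.
Result: [4, 8, 15, 29, 18, 26], pivot at index 1


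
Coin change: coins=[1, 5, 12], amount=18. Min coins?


dp[0]=0; dp[i]=1+min(dp[i-c] for c in coins)
...dp[13]=2, dp[14]=3, dp[15]=3, dp[16]=4, dp[17]=2, dp[18]=3
Minimum coins for 18 = 3


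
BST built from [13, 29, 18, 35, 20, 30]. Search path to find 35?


BST root = 13
Search for 35: compare at each node
Path: [13, 29, 35]


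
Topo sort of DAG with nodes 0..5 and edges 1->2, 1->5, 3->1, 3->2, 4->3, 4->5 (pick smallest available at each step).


Kahn's algorithm, process smallest node first
Order: [0, 4, 3, 1, 2, 5]


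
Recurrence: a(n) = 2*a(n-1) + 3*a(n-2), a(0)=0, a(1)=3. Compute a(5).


Build bottom-up:
...a(3)=21, a(4)=60, a(5)=2*60+3*21=183


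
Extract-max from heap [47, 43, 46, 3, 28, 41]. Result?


Max = 47
Replace root with last, heapify down
Resulting heap: [46, 43, 41, 3, 28]


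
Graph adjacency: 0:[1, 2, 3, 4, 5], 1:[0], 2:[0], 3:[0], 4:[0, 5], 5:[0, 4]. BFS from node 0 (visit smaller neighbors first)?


BFS queue: start with [0]
Visit order: [0, 1, 2, 3, 4, 5]


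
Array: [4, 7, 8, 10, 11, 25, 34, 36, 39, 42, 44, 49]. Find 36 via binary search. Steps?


Search for 36:
[0,11] mid=5 arr[5]=25
[6,11] mid=8 arr[8]=39
[6,7] mid=6 arr[6]=34
[7,7] mid=7 arr[7]=36
Total: 4 comparisons


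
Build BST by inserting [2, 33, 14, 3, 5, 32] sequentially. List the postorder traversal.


Root = 2; build tree by BST insertion.
Postorder traversal: [5, 3, 32, 14, 33, 2]


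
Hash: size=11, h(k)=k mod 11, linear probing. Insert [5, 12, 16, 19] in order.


Insertions: 5->slot 5; 12->slot 1; 16->slot 6; 19->slot 8
Table: [None, 12, None, None, None, 5, 16, None, 19, None, None]


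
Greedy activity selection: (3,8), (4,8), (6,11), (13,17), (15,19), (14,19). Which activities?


Greedy: pick earliest-ending, then skip overlaps.
Selected (2 activities): [(3, 8), (13, 17)]


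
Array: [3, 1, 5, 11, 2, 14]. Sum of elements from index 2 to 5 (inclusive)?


Prefix sums: [0, 3, 4, 9, 20, 22, 36]
Sum[2..5] = prefix[6] - prefix[2] = 36 - 4 = 32


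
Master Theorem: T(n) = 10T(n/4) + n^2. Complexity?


a=10, b=4, c=2. log_4(10)=1.661 < c=2. Case 3: O(n^c) = O(n^2)
Complexity: O(n^2)


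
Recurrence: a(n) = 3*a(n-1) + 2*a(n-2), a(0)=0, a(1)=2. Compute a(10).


Build bottom-up:
...a(8)=12558, a(9)=44726, a(10)=3*44726+2*12558=159294


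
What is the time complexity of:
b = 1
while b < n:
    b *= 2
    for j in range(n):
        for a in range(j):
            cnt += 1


Per nesting level: O(log n) * O(n) * O(n) [triangular over j] = O(n^2 log n)
Complexity: O(n^2 log n)


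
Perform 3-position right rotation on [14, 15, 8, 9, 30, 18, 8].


Right rotate by 3: [30, 18, 8, 14, 15, 8, 9]


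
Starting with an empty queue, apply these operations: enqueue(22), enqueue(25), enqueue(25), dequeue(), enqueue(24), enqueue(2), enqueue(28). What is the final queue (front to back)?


enqueue(22) -> [22]
enqueue(25) -> [22, 25]
enqueue(25) -> [22, 25, 25]
dequeue() returns 22 -> [25, 25]
enqueue(24) -> [25, 25, 24]
enqueue(2) -> [25, 25, 24, 2]
enqueue(28) -> [25, 25, 24, 2, 28]
Final queue (front to back): [25, 25, 24, 2, 28]


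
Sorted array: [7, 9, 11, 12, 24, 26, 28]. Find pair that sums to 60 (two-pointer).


Two pointers: lo=0, hi=6
No pair sums to 60


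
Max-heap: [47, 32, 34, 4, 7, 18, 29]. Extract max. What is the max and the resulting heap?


Max = 47
Replace root with last, heapify down
Resulting heap: [34, 32, 29, 4, 7, 18]


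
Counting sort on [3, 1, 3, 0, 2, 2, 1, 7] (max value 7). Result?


Count array: [1, 2, 2, 2, 0, 0, 0, 1]
Reconstruct: [0, 1, 1, 2, 2, 3, 3, 7]


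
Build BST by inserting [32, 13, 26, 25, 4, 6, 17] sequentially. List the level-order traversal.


Root = 32; build tree by BST insertion.
Level-Order traversal: [32, 13, 4, 26, 6, 25, 17]


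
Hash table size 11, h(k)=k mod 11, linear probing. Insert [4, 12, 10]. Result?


Insertions: 4->slot 4; 12->slot 1; 10->slot 10
Table: [None, 12, None, None, 4, None, None, None, None, None, 10]


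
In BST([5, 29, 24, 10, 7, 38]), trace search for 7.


BST root = 5
Search for 7: compare at each node
Path: [5, 29, 24, 10, 7]


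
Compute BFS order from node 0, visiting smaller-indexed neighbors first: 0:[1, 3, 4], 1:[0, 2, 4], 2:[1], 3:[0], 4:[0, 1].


BFS queue: start with [0]
Visit order: [0, 1, 3, 4, 2]


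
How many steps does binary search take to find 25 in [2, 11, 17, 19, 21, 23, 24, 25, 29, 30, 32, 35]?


Search for 25:
[0,11] mid=5 arr[5]=23
[6,11] mid=8 arr[8]=29
[6,7] mid=6 arr[6]=24
[7,7] mid=7 arr[7]=25
Total: 4 comparisons


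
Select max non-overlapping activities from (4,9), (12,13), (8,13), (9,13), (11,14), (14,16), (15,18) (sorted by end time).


Greedy: pick earliest-ending, then skip overlaps.
Selected (3 activities): [(4, 9), (12, 13), (14, 16)]


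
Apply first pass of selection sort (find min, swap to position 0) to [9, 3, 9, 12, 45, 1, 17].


After one pass: [1, 3, 9, 12, 45, 9, 17]


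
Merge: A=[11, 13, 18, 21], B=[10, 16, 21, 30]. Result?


Compare heads, take smaller each step.
Merged: [10, 11, 13, 16, 18, 21, 21, 30]


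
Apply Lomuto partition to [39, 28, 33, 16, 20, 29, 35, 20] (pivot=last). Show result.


Elements <= 20 go left of pivot.
Result: [16, 20, 20, 39, 28, 29, 35, 33], pivot at index 2


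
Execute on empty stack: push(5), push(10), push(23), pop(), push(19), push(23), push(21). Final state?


push(5) -> [5]
push(10) -> [5, 10]
push(23) -> [5, 10, 23]
pop() returns 23 -> [5, 10]
push(19) -> [5, 10, 19]
push(23) -> [5, 10, 19, 23]
push(21) -> [5, 10, 19, 23, 21]
Final stack (bottom to top): [5, 10, 19, 23, 21]


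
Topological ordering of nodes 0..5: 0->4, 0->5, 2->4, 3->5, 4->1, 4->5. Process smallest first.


Kahn's algorithm, process smallest node first
Order: [0, 2, 3, 4, 1, 5]


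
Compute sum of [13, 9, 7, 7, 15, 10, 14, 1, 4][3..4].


Prefix sums: [0, 13, 22, 29, 36, 51, 61, 75, 76, 80]
Sum[3..4] = prefix[5] - prefix[3] = 51 - 29 = 22


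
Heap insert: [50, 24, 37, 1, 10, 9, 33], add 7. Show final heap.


Append 7: [50, 24, 37, 1, 10, 9, 33, 7]
Bubble up: swap idx 7(7) with idx 3(1)
Result: [50, 24, 37, 7, 10, 9, 33, 1]


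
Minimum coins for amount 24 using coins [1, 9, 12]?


dp[0]=0; dp[i]=1+min(dp[i-c] for c in coins)
...dp[19]=3, dp[20]=4, dp[21]=2, dp[22]=3, dp[23]=4, dp[24]=2
Minimum coins for 24 = 2


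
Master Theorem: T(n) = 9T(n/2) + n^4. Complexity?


a=9, b=2, c=4. log_2(9)=3.170 < c=4. Case 3: O(n^c) = O(n^4)
Complexity: O(n^4)


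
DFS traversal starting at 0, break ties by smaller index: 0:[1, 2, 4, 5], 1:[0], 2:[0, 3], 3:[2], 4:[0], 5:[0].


DFS stack-based: start with [0]
Visit order: [0, 1, 2, 3, 4, 5]


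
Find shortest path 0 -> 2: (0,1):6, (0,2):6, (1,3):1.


Dijkstra from 0:
Distances: {0: 0, 1: 6, 2: 6, 3: 7}
Shortest distance to 2 = 6, path = [0, 2]


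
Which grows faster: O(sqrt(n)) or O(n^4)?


sublinear grows slower than quartic
O(sqrt(n)) is asymptotically smaller; O(n^4) grows faster


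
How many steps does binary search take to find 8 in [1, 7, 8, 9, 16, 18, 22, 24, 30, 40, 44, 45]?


Search for 8:
[0,11] mid=5 arr[5]=18
[0,4] mid=2 arr[2]=8
Total: 2 comparisons


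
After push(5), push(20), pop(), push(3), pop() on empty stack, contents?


push(5) -> [5]
push(20) -> [5, 20]
pop() returns 20 -> [5]
push(3) -> [5, 3]
pop() returns 3 -> [5]
Final stack (bottom to top): [5]


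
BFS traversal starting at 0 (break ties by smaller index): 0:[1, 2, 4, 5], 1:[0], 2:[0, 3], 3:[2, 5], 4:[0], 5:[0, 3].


BFS queue: start with [0]
Visit order: [0, 1, 2, 4, 5, 3]


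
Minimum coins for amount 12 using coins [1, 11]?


dp[0]=0; dp[i]=1+min(dp[i-c] for c in coins)
...dp[7]=7, dp[8]=8, dp[9]=9, dp[10]=10, dp[11]=1, dp[12]=2
Minimum coins for 12 = 2


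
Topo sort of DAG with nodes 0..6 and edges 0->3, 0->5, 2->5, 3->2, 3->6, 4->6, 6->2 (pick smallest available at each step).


Kahn's algorithm, process smallest node first
Order: [0, 1, 3, 4, 6, 2, 5]


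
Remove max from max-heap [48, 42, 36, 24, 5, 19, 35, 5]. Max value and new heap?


Max = 48
Replace root with last, heapify down
Resulting heap: [42, 24, 36, 5, 5, 19, 35]


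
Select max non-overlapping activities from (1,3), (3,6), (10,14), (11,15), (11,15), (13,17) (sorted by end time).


Greedy: pick earliest-ending, then skip overlaps.
Selected (3 activities): [(1, 3), (3, 6), (10, 14)]


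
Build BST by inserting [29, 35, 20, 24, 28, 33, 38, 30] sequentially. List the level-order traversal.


Root = 29; build tree by BST insertion.
Level-Order traversal: [29, 20, 35, 24, 33, 38, 28, 30]


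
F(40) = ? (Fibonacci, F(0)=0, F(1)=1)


F(n)=F(n-1)+F(n-2)
...F(38)=39088169, F(39)=63245986, F(40)=102334155


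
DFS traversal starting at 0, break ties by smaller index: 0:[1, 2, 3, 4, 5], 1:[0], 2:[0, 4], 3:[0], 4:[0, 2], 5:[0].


DFS stack-based: start with [0]
Visit order: [0, 1, 2, 4, 3, 5]


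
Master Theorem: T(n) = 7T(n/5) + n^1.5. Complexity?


a=7, b=5, c=1.5. log_5(7)=1.209 < c=1.5. Case 3: O(n^c) = O(n^1.500)
Complexity: O(n^1.500)


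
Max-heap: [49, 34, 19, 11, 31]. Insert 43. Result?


Append 43: [49, 34, 19, 11, 31, 43]
Bubble up: swap idx 5(43) with idx 2(19)
Result: [49, 34, 43, 11, 31, 19]


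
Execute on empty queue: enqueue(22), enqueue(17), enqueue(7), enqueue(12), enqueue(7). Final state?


enqueue(22) -> [22]
enqueue(17) -> [22, 17]
enqueue(7) -> [22, 17, 7]
enqueue(12) -> [22, 17, 7, 12]
enqueue(7) -> [22, 17, 7, 12, 7]
Final queue (front to back): [22, 17, 7, 12, 7]


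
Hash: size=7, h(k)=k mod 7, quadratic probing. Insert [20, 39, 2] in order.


Insertions: 20->slot 6; 39->slot 4; 2->slot 2
Table: [None, None, 2, None, 39, None, 20]


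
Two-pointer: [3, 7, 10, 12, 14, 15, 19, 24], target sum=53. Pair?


Two pointers: lo=0, hi=7
No pair sums to 53


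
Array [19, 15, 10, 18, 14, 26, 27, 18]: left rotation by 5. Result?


Left rotate by 5: [26, 27, 18, 19, 15, 10, 18, 14]


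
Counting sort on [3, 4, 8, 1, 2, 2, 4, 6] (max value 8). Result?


Count array: [0, 1, 2, 1, 2, 0, 1, 0, 1]
Reconstruct: [1, 2, 2, 3, 4, 4, 6, 8]


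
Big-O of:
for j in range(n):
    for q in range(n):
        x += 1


Per nesting level: O(n) * O(n) = O(n^2)
Complexity: O(n^2)


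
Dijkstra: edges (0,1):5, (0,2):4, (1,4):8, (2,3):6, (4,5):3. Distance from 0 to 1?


Dijkstra from 0:
Distances: {0: 0, 1: 5, 2: 4, 3: 10, 4: 13, 5: 16}
Shortest distance to 1 = 5, path = [0, 1]


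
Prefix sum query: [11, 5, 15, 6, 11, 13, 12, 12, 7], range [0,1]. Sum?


Prefix sums: [0, 11, 16, 31, 37, 48, 61, 73, 85, 92]
Sum[0..1] = prefix[2] - prefix[0] = 16 - 0 = 16


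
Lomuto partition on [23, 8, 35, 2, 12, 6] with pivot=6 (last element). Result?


Elements <= 6 go left of pivot.
Result: [2, 6, 35, 23, 12, 8], pivot at index 1


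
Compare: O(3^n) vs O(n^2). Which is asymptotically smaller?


quadratic grows slower than exponential (base 3)
O(n^2) is asymptotically smaller; O(3^n) grows faster


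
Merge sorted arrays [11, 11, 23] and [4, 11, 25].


Compare heads, take smaller each step.
Merged: [4, 11, 11, 11, 23, 25]


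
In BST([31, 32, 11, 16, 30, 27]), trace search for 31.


BST root = 31
Search for 31: compare at each node
Path: [31]


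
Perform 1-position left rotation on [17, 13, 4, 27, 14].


Left rotate by 1: [13, 4, 27, 14, 17]


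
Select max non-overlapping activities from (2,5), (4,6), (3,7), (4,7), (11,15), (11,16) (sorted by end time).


Greedy: pick earliest-ending, then skip overlaps.
Selected (2 activities): [(2, 5), (11, 15)]


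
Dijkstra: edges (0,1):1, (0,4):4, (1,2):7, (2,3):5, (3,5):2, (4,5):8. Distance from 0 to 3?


Dijkstra from 0:
Distances: {0: 0, 1: 1, 2: 8, 3: 13, 4: 4, 5: 12}
Shortest distance to 3 = 13, path = [0, 1, 2, 3]


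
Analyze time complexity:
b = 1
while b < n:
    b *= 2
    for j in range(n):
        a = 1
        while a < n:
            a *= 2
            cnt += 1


Per nesting level: O(log n) * O(n) * O(log n) = O(n (log n)^2)
Complexity: O(n (log n)^2)


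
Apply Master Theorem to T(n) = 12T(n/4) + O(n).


a=12, b=4, c=1. log_4(12)=1.792 > c=1. Case 1: O(n^log_b(a)) = O(n^1.792)
Complexity: O(n^1.792)


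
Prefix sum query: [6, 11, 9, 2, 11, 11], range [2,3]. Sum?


Prefix sums: [0, 6, 17, 26, 28, 39, 50]
Sum[2..3] = prefix[4] - prefix[2] = 28 - 17 = 11


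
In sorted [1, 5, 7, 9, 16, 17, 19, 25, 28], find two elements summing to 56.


Two pointers: lo=0, hi=8
No pair sums to 56


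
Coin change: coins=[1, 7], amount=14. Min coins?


dp[0]=0; dp[i]=1+min(dp[i-c] for c in coins)
...dp[9]=3, dp[10]=4, dp[11]=5, dp[12]=6, dp[13]=7, dp[14]=2
Minimum coins for 14 = 2


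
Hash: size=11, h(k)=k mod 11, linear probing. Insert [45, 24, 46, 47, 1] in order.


Insertions: 45->slot 1; 24->slot 2; 46->slot 3; 47->slot 4; 1->slot 5
Table: [None, 45, 24, 46, 47, 1, None, None, None, None, None]


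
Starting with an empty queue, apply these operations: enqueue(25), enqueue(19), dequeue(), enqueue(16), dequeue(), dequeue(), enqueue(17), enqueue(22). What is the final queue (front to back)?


enqueue(25) -> [25]
enqueue(19) -> [25, 19]
dequeue() returns 25 -> [19]
enqueue(16) -> [19, 16]
dequeue() returns 19 -> [16]
dequeue() returns 16 -> []
enqueue(17) -> [17]
enqueue(22) -> [17, 22]
Final queue (front to back): [17, 22]


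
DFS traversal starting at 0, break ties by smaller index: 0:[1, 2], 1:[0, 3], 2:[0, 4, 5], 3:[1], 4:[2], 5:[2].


DFS stack-based: start with [0]
Visit order: [0, 1, 3, 2, 4, 5]


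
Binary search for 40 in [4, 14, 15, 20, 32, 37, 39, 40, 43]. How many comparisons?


Search for 40:
[0,8] mid=4 arr[4]=32
[5,8] mid=6 arr[6]=39
[7,8] mid=7 arr[7]=40
Total: 3 comparisons


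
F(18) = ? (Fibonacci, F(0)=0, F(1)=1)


F(n)=F(n-1)+F(n-2)
...F(16)=987, F(17)=1597, F(18)=2584


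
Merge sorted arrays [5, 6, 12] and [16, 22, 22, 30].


Compare heads, take smaller each step.
Merged: [5, 6, 12, 16, 22, 22, 30]


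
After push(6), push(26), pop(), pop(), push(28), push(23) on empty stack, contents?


push(6) -> [6]
push(26) -> [6, 26]
pop() returns 26 -> [6]
pop() returns 6 -> []
push(28) -> [28]
push(23) -> [28, 23]
Final stack (bottom to top): [28, 23]


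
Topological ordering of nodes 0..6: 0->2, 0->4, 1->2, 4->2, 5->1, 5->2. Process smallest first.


Kahn's algorithm, process smallest node first
Order: [0, 3, 4, 5, 1, 2, 6]


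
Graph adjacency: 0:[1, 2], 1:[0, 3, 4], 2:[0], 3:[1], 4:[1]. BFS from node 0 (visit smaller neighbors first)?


BFS queue: start with [0]
Visit order: [0, 1, 2, 3, 4]


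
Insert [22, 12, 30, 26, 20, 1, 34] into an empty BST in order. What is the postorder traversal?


Root = 22; build tree by BST insertion.
Postorder traversal: [1, 20, 12, 26, 34, 30, 22]


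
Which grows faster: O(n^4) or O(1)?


constant grows slower than quartic
O(1) is asymptotically smaller; O(n^4) grows faster


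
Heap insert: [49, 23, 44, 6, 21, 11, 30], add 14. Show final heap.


Append 14: [49, 23, 44, 6, 21, 11, 30, 14]
Bubble up: swap idx 7(14) with idx 3(6)
Result: [49, 23, 44, 14, 21, 11, 30, 6]


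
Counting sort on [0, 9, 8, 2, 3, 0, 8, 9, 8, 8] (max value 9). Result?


Count array: [2, 0, 1, 1, 0, 0, 0, 0, 4, 2]
Reconstruct: [0, 0, 2, 3, 8, 8, 8, 8, 9, 9]


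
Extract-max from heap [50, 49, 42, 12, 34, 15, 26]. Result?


Max = 50
Replace root with last, heapify down
Resulting heap: [49, 34, 42, 12, 26, 15]


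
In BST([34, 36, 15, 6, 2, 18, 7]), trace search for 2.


BST root = 34
Search for 2: compare at each node
Path: [34, 15, 6, 2]


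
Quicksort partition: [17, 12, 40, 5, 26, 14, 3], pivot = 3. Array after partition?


Elements <= 3 go left of pivot.
Result: [3, 12, 40, 5, 26, 14, 17], pivot at index 0


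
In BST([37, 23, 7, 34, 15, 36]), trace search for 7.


BST root = 37
Search for 7: compare at each node
Path: [37, 23, 7]


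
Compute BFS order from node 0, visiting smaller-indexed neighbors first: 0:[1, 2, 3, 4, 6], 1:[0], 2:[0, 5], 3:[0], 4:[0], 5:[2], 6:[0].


BFS queue: start with [0]
Visit order: [0, 1, 2, 3, 4, 6, 5]


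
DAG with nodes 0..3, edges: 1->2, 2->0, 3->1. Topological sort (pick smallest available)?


Kahn's algorithm, process smallest node first
Order: [3, 1, 2, 0]


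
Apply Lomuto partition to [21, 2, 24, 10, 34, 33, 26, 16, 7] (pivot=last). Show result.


Elements <= 7 go left of pivot.
Result: [2, 7, 24, 10, 34, 33, 26, 16, 21], pivot at index 1


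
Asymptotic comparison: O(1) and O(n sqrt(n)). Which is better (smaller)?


constant grows slower than n^1.5
O(1) is asymptotically smaller; O(n sqrt(n)) grows faster


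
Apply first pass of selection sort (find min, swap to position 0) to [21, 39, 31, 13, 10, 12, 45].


After one pass: [10, 39, 31, 13, 21, 12, 45]


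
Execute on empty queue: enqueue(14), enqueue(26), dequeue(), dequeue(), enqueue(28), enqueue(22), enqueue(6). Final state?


enqueue(14) -> [14]
enqueue(26) -> [14, 26]
dequeue() returns 14 -> [26]
dequeue() returns 26 -> []
enqueue(28) -> [28]
enqueue(22) -> [28, 22]
enqueue(6) -> [28, 22, 6]
Final queue (front to back): [28, 22, 6]


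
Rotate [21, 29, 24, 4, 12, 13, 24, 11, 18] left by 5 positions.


Left rotate by 5: [13, 24, 11, 18, 21, 29, 24, 4, 12]


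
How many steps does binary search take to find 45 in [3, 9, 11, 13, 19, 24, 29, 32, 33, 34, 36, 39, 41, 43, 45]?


Search for 45:
[0,14] mid=7 arr[7]=32
[8,14] mid=11 arr[11]=39
[12,14] mid=13 arr[13]=43
[14,14] mid=14 arr[14]=45
Total: 4 comparisons


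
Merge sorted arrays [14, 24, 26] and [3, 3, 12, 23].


Compare heads, take smaller each step.
Merged: [3, 3, 12, 14, 23, 24, 26]


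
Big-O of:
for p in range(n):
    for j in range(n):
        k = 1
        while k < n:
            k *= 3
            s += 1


Per nesting level: O(n) * O(n) * O(log n) = O(n^2 log n)
Complexity: O(n^2 log n)


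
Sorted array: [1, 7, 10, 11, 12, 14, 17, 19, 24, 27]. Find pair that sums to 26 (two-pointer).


Two pointers: lo=0, hi=9
Found pair: (7, 19) summing to 26


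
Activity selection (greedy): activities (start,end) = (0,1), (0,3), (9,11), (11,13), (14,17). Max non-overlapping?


Greedy: pick earliest-ending, then skip overlaps.
Selected (4 activities): [(0, 1), (9, 11), (11, 13), (14, 17)]


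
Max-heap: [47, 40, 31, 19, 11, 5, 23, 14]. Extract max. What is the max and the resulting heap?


Max = 47
Replace root with last, heapify down
Resulting heap: [40, 19, 31, 14, 11, 5, 23]


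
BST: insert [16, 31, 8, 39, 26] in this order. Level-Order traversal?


Root = 16; build tree by BST insertion.
Level-Order traversal: [16, 8, 31, 26, 39]


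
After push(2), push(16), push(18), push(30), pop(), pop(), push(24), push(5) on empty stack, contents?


push(2) -> [2]
push(16) -> [2, 16]
push(18) -> [2, 16, 18]
push(30) -> [2, 16, 18, 30]
pop() returns 30 -> [2, 16, 18]
pop() returns 18 -> [2, 16]
push(24) -> [2, 16, 24]
push(5) -> [2, 16, 24, 5]
Final stack (bottom to top): [2, 16, 24, 5]


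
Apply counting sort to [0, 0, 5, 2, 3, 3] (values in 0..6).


Count array: [2, 0, 1, 2, 0, 1, 0]
Reconstruct: [0, 0, 2, 3, 3, 5]


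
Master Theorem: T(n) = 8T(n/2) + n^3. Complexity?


a=8, b=2, c=3. log_2(8)=3 = c=3. Case 2: O(n^c log n) = O(n^3 log n)
Complexity: O(n^3 log n)


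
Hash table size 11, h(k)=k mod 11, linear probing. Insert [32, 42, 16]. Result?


Insertions: 32->slot 10; 42->slot 9; 16->slot 5
Table: [None, None, None, None, None, 16, None, None, None, 42, 32]


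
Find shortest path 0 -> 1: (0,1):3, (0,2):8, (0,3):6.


Dijkstra from 0:
Distances: {0: 0, 1: 3, 2: 8, 3: 6}
Shortest distance to 1 = 3, path = [0, 1]


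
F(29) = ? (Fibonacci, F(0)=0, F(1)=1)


F(n)=F(n-1)+F(n-2)
...F(27)=196418, F(28)=317811, F(29)=514229


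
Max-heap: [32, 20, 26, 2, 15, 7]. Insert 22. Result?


Append 22: [32, 20, 26, 2, 15, 7, 22]
Bubble up: no swaps needed
Result: [32, 20, 26, 2, 15, 7, 22]


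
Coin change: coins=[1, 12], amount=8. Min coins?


dp[0]=0; dp[i]=1+min(dp[i-c] for c in coins)
...dp[3]=3, dp[4]=4, dp[5]=5, dp[6]=6, dp[7]=7, dp[8]=8
Minimum coins for 8 = 8


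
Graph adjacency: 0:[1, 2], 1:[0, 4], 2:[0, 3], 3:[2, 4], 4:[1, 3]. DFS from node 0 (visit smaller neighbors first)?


DFS stack-based: start with [0]
Visit order: [0, 1, 4, 3, 2]


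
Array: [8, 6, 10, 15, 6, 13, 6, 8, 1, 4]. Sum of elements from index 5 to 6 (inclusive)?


Prefix sums: [0, 8, 14, 24, 39, 45, 58, 64, 72, 73, 77]
Sum[5..6] = prefix[7] - prefix[5] = 64 - 45 = 19


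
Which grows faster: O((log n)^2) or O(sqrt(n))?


polylogarithmic grows slower than sublinear
O((log n)^2) is asymptotically smaller; O(sqrt(n)) grows faster


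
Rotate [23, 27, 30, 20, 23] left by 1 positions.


Left rotate by 1: [27, 30, 20, 23, 23]


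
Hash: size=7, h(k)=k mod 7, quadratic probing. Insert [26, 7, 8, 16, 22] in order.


Insertions: 26->slot 5; 7->slot 0; 8->slot 1; 16->slot 2; 22->slot 3
Table: [7, 8, 16, 22, None, 26, None]


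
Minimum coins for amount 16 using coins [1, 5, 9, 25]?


dp[0]=0; dp[i]=1+min(dp[i-c] for c in coins)
...dp[11]=3, dp[12]=4, dp[13]=5, dp[14]=2, dp[15]=3, dp[16]=4
Minimum coins for 16 = 4


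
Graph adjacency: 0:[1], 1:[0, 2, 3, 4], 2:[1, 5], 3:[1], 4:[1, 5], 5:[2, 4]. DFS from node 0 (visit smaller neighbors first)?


DFS stack-based: start with [0]
Visit order: [0, 1, 2, 5, 4, 3]


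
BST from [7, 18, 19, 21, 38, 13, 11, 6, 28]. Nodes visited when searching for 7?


BST root = 7
Search for 7: compare at each node
Path: [7]


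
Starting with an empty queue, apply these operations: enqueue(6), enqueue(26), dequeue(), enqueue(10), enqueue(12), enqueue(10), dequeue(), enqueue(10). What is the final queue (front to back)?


enqueue(6) -> [6]
enqueue(26) -> [6, 26]
dequeue() returns 6 -> [26]
enqueue(10) -> [26, 10]
enqueue(12) -> [26, 10, 12]
enqueue(10) -> [26, 10, 12, 10]
dequeue() returns 26 -> [10, 12, 10]
enqueue(10) -> [10, 12, 10, 10]
Final queue (front to back): [10, 12, 10, 10]


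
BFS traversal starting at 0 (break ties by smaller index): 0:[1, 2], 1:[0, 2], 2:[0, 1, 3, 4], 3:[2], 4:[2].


BFS queue: start with [0]
Visit order: [0, 1, 2, 3, 4]


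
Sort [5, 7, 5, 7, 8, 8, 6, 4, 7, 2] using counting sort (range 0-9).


Count array: [0, 0, 1, 0, 1, 2, 1, 3, 2, 0]
Reconstruct: [2, 4, 5, 5, 6, 7, 7, 7, 8, 8]


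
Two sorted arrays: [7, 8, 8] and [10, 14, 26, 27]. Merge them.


Compare heads, take smaller each step.
Merged: [7, 8, 8, 10, 14, 26, 27]


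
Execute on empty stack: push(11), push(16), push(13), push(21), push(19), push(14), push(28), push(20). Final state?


push(11) -> [11]
push(16) -> [11, 16]
push(13) -> [11, 16, 13]
push(21) -> [11, 16, 13, 21]
push(19) -> [11, 16, 13, 21, 19]
push(14) -> [11, 16, 13, 21, 19, 14]
push(28) -> [11, 16, 13, 21, 19, 14, 28]
push(20) -> [11, 16, 13, 21, 19, 14, 28, 20]
Final stack (bottom to top): [11, 16, 13, 21, 19, 14, 28, 20]


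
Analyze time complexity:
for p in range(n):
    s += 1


Per nesting level: O(n) = O(n)
Complexity: O(n)


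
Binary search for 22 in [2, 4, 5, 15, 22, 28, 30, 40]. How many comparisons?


Search for 22:
[0,7] mid=3 arr[3]=15
[4,7] mid=5 arr[5]=28
[4,4] mid=4 arr[4]=22
Total: 3 comparisons


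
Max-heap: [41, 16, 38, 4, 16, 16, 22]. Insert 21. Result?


Append 21: [41, 16, 38, 4, 16, 16, 22, 21]
Bubble up: swap idx 7(21) with idx 3(4); swap idx 3(21) with idx 1(16)
Result: [41, 21, 38, 16, 16, 16, 22, 4]


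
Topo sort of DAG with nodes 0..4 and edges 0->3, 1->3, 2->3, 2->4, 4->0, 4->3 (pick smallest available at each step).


Kahn's algorithm, process smallest node first
Order: [1, 2, 4, 0, 3]


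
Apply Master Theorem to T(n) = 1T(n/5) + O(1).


a=1, b=5, c=0. log_5(1)=0 = c=0. Case 2: O(n^c log n) = O(log n)
Complexity: O(log n)


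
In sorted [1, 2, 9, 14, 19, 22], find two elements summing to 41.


Two pointers: lo=0, hi=5
Found pair: (19, 22) summing to 41


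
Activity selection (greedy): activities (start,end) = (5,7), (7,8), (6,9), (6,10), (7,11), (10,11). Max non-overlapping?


Greedy: pick earliest-ending, then skip overlaps.
Selected (3 activities): [(5, 7), (7, 8), (10, 11)]


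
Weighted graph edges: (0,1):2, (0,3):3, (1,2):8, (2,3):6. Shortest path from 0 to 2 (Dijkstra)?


Dijkstra from 0:
Distances: {0: 0, 1: 2, 2: 9, 3: 3}
Shortest distance to 2 = 9, path = [0, 3, 2]


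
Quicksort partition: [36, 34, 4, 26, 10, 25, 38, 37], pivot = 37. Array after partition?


Elements <= 37 go left of pivot.
Result: [36, 34, 4, 26, 10, 25, 37, 38], pivot at index 6


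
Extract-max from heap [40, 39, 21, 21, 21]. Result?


Max = 40
Replace root with last, heapify down
Resulting heap: [39, 21, 21, 21]


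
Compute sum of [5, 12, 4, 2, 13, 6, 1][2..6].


Prefix sums: [0, 5, 17, 21, 23, 36, 42, 43]
Sum[2..6] = prefix[7] - prefix[2] = 43 - 17 = 26


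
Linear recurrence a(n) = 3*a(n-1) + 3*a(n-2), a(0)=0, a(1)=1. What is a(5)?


Build bottom-up:
...a(3)=12, a(4)=45, a(5)=3*45+3*12=171


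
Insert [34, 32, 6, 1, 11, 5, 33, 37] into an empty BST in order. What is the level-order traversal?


Root = 34; build tree by BST insertion.
Level-Order traversal: [34, 32, 37, 6, 33, 1, 11, 5]


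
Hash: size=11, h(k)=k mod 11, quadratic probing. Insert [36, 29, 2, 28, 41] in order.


Insertions: 36->slot 3; 29->slot 7; 2->slot 2; 28->slot 6; 41->slot 8
Table: [None, None, 2, 36, None, None, 28, 29, 41, None, None]


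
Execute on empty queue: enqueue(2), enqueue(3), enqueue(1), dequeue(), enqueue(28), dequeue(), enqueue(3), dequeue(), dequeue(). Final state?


enqueue(2) -> [2]
enqueue(3) -> [2, 3]
enqueue(1) -> [2, 3, 1]
dequeue() returns 2 -> [3, 1]
enqueue(28) -> [3, 1, 28]
dequeue() returns 3 -> [1, 28]
enqueue(3) -> [1, 28, 3]
dequeue() returns 1 -> [28, 3]
dequeue() returns 28 -> [3]
Final queue (front to back): [3]


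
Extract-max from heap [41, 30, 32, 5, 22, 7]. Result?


Max = 41
Replace root with last, heapify down
Resulting heap: [32, 30, 7, 5, 22]


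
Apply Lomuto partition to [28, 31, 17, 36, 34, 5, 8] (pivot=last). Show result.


Elements <= 8 go left of pivot.
Result: [5, 8, 17, 36, 34, 28, 31], pivot at index 1


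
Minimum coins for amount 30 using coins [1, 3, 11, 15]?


dp[0]=0; dp[i]=1+min(dp[i-c] for c in coins)
...dp[25]=3, dp[26]=2, dp[27]=3, dp[28]=4, dp[29]=3, dp[30]=2
Minimum coins for 30 = 2


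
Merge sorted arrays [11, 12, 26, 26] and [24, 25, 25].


Compare heads, take smaller each step.
Merged: [11, 12, 24, 25, 25, 26, 26]


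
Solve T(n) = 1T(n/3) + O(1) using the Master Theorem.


a=1, b=3, c=0. log_3(1)=0 = c=0. Case 2: O(n^c log n) = O(log n)
Complexity: O(log n)


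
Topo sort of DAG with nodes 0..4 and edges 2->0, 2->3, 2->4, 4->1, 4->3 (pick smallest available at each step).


Kahn's algorithm, process smallest node first
Order: [2, 0, 4, 1, 3]


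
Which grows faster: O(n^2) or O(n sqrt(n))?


n^1.5 grows slower than quadratic
O(n sqrt(n)) is asymptotically smaller; O(n^2) grows faster


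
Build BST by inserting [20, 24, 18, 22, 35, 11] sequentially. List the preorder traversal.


Root = 20; build tree by BST insertion.
Preorder traversal: [20, 18, 11, 24, 22, 35]


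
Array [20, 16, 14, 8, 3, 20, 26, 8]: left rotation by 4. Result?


Left rotate by 4: [3, 20, 26, 8, 20, 16, 14, 8]


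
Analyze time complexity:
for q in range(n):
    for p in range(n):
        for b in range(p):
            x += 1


Per nesting level: O(n) * O(n) * O(n) [triangular over p] = O(n^3)
Complexity: O(n^3)


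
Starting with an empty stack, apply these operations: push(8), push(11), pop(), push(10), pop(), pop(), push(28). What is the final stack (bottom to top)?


push(8) -> [8]
push(11) -> [8, 11]
pop() returns 11 -> [8]
push(10) -> [8, 10]
pop() returns 10 -> [8]
pop() returns 8 -> []
push(28) -> [28]
Final stack (bottom to top): [28]


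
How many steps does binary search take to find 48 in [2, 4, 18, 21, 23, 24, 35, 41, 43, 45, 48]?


Search for 48:
[0,10] mid=5 arr[5]=24
[6,10] mid=8 arr[8]=43
[9,10] mid=9 arr[9]=45
[10,10] mid=10 arr[10]=48
Total: 4 comparisons


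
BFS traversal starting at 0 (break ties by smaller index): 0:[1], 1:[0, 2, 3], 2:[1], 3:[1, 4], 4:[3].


BFS queue: start with [0]
Visit order: [0, 1, 2, 3, 4]


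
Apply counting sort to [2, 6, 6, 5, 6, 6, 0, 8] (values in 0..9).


Count array: [1, 0, 1, 0, 0, 1, 4, 0, 1, 0]
Reconstruct: [0, 2, 5, 6, 6, 6, 6, 8]


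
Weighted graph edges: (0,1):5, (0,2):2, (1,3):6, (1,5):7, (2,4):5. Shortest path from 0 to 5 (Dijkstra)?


Dijkstra from 0:
Distances: {0: 0, 1: 5, 2: 2, 3: 11, 4: 7, 5: 12}
Shortest distance to 5 = 12, path = [0, 1, 5]


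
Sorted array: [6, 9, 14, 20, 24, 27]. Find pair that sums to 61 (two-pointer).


Two pointers: lo=0, hi=5
No pair sums to 61


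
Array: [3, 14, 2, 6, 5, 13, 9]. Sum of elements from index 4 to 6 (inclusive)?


Prefix sums: [0, 3, 17, 19, 25, 30, 43, 52]
Sum[4..6] = prefix[7] - prefix[4] = 52 - 25 = 27


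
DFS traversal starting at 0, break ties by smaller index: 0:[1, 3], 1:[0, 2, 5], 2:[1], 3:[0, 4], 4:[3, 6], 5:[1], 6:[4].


DFS stack-based: start with [0]
Visit order: [0, 1, 2, 5, 3, 4, 6]


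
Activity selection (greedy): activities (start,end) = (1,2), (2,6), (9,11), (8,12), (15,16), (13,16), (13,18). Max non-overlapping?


Greedy: pick earliest-ending, then skip overlaps.
Selected (4 activities): [(1, 2), (2, 6), (9, 11), (15, 16)]


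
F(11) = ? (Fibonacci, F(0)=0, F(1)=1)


F(n)=F(n-1)+F(n-2)
...F(9)=34, F(10)=55, F(11)=89


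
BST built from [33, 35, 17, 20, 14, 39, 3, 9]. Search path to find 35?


BST root = 33
Search for 35: compare at each node
Path: [33, 35]


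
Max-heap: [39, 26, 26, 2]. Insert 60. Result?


Append 60: [39, 26, 26, 2, 60]
Bubble up: swap idx 4(60) with idx 1(26); swap idx 1(60) with idx 0(39)
Result: [60, 39, 26, 2, 26]


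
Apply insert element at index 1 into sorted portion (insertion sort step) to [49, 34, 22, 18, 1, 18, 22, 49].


After one pass: [34, 49, 22, 18, 1, 18, 22, 49]


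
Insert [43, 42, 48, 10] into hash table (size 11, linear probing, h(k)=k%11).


Insertions: 43->slot 10; 42->slot 9; 48->slot 4; 10->slot 0
Table: [10, None, None, None, 48, None, None, None, None, 42, 43]


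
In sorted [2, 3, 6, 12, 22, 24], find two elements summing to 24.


Two pointers: lo=0, hi=5
Found pair: (2, 22) summing to 24


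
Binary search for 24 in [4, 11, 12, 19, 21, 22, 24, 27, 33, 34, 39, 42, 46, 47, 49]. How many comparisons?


Search for 24:
[0,14] mid=7 arr[7]=27
[0,6] mid=3 arr[3]=19
[4,6] mid=5 arr[5]=22
[6,6] mid=6 arr[6]=24
Total: 4 comparisons


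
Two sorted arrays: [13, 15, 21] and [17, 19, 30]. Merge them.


Compare heads, take smaller each step.
Merged: [13, 15, 17, 19, 21, 30]


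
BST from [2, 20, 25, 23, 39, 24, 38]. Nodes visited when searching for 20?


BST root = 2
Search for 20: compare at each node
Path: [2, 20]


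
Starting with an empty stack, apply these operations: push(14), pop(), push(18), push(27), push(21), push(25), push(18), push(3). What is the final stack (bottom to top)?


push(14) -> [14]
pop() returns 14 -> []
push(18) -> [18]
push(27) -> [18, 27]
push(21) -> [18, 27, 21]
push(25) -> [18, 27, 21, 25]
push(18) -> [18, 27, 21, 25, 18]
push(3) -> [18, 27, 21, 25, 18, 3]
Final stack (bottom to top): [18, 27, 21, 25, 18, 3]


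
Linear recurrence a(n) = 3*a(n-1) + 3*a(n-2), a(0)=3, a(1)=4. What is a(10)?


Build bottom-up:
...a(8)=59373, a(9)=225099, a(10)=3*225099+3*59373=853416


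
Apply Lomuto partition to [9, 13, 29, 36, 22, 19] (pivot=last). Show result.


Elements <= 19 go left of pivot.
Result: [9, 13, 19, 36, 22, 29], pivot at index 2


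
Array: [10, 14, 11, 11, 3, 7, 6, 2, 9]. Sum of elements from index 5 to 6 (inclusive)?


Prefix sums: [0, 10, 24, 35, 46, 49, 56, 62, 64, 73]
Sum[5..6] = prefix[7] - prefix[5] = 62 - 49 = 13


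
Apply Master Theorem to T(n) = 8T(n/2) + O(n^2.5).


a=8, b=2, c=2.5. log_2(8)=3 > c=2.5. Case 1: O(n^log_b(a)) = O(n^3)
Complexity: O(n^3)


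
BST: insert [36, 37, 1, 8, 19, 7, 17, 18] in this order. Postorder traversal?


Root = 36; build tree by BST insertion.
Postorder traversal: [7, 18, 17, 19, 8, 1, 37, 36]


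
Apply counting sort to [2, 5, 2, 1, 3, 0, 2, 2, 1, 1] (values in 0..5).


Count array: [1, 3, 4, 1, 0, 1]
Reconstruct: [0, 1, 1, 1, 2, 2, 2, 2, 3, 5]


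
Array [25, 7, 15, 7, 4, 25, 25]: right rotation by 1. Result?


Right rotate by 1: [25, 25, 7, 15, 7, 4, 25]


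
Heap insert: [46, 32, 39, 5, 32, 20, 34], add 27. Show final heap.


Append 27: [46, 32, 39, 5, 32, 20, 34, 27]
Bubble up: swap idx 7(27) with idx 3(5)
Result: [46, 32, 39, 27, 32, 20, 34, 5]


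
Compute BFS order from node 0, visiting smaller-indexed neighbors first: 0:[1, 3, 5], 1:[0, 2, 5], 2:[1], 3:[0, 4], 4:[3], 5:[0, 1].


BFS queue: start with [0]
Visit order: [0, 1, 3, 5, 2, 4]


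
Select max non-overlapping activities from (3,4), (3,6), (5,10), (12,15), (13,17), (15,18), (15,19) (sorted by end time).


Greedy: pick earliest-ending, then skip overlaps.
Selected (4 activities): [(3, 4), (5, 10), (12, 15), (15, 18)]


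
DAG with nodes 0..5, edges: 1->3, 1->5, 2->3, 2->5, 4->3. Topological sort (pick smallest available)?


Kahn's algorithm, process smallest node first
Order: [0, 1, 2, 4, 3, 5]


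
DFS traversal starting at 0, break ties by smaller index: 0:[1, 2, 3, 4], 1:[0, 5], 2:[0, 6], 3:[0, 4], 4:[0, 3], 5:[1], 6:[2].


DFS stack-based: start with [0]
Visit order: [0, 1, 5, 2, 6, 3, 4]


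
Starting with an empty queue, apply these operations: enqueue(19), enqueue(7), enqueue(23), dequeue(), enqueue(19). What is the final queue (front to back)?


enqueue(19) -> [19]
enqueue(7) -> [19, 7]
enqueue(23) -> [19, 7, 23]
dequeue() returns 19 -> [7, 23]
enqueue(19) -> [7, 23, 19]
Final queue (front to back): [7, 23, 19]


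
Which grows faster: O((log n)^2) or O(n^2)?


polylogarithmic grows slower than quadratic
O((log n)^2) is asymptotically smaller; O(n^2) grows faster


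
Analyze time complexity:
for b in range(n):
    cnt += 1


Per nesting level: O(n) = O(n)
Complexity: O(n)


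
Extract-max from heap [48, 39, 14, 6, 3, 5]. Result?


Max = 48
Replace root with last, heapify down
Resulting heap: [39, 6, 14, 5, 3]


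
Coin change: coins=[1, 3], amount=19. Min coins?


dp[0]=0; dp[i]=1+min(dp[i-c] for c in coins)
...dp[14]=6, dp[15]=5, dp[16]=6, dp[17]=7, dp[18]=6, dp[19]=7
Minimum coins for 19 = 7


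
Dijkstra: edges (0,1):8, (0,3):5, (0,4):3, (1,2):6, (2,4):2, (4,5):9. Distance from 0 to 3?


Dijkstra from 0:
Distances: {0: 0, 1: 8, 2: 5, 3: 5, 4: 3, 5: 12}
Shortest distance to 3 = 5, path = [0, 3]


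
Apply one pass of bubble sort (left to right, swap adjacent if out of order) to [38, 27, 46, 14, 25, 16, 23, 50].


After one pass: [27, 38, 14, 25, 16, 23, 46, 50]


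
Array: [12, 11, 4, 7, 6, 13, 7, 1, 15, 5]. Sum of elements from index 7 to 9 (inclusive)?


Prefix sums: [0, 12, 23, 27, 34, 40, 53, 60, 61, 76, 81]
Sum[7..9] = prefix[10] - prefix[7] = 81 - 60 = 21


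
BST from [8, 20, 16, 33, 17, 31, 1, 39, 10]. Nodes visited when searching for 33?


BST root = 8
Search for 33: compare at each node
Path: [8, 20, 33]


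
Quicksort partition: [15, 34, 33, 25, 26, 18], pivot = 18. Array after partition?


Elements <= 18 go left of pivot.
Result: [15, 18, 33, 25, 26, 34], pivot at index 1


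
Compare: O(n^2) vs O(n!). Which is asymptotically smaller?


quadratic grows slower than factorial
O(n^2) is asymptotically smaller; O(n!) grows faster


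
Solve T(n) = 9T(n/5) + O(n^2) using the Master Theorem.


a=9, b=5, c=2. log_5(9)=1.365 < c=2. Case 3: O(n^c) = O(n^2)
Complexity: O(n^2)


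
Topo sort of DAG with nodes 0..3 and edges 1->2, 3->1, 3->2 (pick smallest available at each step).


Kahn's algorithm, process smallest node first
Order: [0, 3, 1, 2]


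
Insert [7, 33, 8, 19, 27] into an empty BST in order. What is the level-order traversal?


Root = 7; build tree by BST insertion.
Level-Order traversal: [7, 33, 8, 19, 27]


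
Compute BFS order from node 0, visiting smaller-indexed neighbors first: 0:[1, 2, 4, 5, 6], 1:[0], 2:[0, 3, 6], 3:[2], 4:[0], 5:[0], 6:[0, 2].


BFS queue: start with [0]
Visit order: [0, 1, 2, 4, 5, 6, 3]


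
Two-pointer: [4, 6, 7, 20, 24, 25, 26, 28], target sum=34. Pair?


Two pointers: lo=0, hi=7
Found pair: (6, 28) summing to 34


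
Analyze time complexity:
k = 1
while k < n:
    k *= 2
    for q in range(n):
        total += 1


Per nesting level: O(log n) * O(n) = O(n log n)
Complexity: O(n log n)


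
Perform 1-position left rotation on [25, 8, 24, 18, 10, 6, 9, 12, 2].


Left rotate by 1: [8, 24, 18, 10, 6, 9, 12, 2, 25]


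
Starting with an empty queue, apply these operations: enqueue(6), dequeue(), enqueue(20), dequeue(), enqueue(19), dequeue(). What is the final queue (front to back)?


enqueue(6) -> [6]
dequeue() returns 6 -> []
enqueue(20) -> [20]
dequeue() returns 20 -> []
enqueue(19) -> [19]
dequeue() returns 19 -> []
Final queue (front to back): []


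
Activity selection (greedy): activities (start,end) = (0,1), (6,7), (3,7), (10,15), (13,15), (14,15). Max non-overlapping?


Greedy: pick earliest-ending, then skip overlaps.
Selected (3 activities): [(0, 1), (6, 7), (10, 15)]


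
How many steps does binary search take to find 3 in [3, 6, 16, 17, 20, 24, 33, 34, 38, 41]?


Search for 3:
[0,9] mid=4 arr[4]=20
[0,3] mid=1 arr[1]=6
[0,0] mid=0 arr[0]=3
Total: 3 comparisons


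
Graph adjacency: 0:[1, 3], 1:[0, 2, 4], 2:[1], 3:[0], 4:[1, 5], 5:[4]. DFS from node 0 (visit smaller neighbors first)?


DFS stack-based: start with [0]
Visit order: [0, 1, 2, 4, 5, 3]


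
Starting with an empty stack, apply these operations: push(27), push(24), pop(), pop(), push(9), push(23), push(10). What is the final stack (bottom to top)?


push(27) -> [27]
push(24) -> [27, 24]
pop() returns 24 -> [27]
pop() returns 27 -> []
push(9) -> [9]
push(23) -> [9, 23]
push(10) -> [9, 23, 10]
Final stack (bottom to top): [9, 23, 10]


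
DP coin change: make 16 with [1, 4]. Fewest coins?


dp[0]=0; dp[i]=1+min(dp[i-c] for c in coins)
...dp[11]=5, dp[12]=3, dp[13]=4, dp[14]=5, dp[15]=6, dp[16]=4
Minimum coins for 16 = 4
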